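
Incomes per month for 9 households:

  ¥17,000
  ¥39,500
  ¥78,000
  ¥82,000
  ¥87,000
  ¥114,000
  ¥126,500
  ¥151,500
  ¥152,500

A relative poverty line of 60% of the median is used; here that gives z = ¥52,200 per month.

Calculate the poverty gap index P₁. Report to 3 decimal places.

Incomes under z: ¥17,000, ¥39,500 (q = 2 of N = 9).
Gap ratios (z−y)/z: (52200−17000)/52200 = 0.6743; (52200−39500)/52200 = 0.2433.
Sum of shortfalls = 0.917625; P₁ averages over all N: 0.917625 / 9 = 0.102.

0.102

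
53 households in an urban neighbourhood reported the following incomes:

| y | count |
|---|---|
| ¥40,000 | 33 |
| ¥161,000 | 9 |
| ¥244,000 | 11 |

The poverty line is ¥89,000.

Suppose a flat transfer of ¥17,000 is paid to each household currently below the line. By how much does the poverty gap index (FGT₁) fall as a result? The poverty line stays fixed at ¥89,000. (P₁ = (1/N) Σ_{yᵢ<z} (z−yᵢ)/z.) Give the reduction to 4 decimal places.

0.1189

Before: below the line — 33×¥40,000; poverty gap index (FGT₁) = 0.342803.
After the ¥17,000 transfer: below the line — 33×¥57,000; poverty gap index (FGT₁) = 0.223871.
Reduction = 0.342803 − 0.223871 = 0.1189.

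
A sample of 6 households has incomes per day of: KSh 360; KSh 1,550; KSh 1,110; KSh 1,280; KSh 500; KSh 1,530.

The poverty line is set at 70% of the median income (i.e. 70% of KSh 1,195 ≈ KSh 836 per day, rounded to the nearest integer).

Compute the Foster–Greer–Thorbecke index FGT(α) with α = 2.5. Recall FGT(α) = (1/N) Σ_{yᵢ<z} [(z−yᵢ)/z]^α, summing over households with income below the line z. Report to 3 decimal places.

0.058

Poor units: KSh 360, KSh 500 (q = 2 of N = 6).
Shortfall ratios: (836−360)/836 = 0.5694; (836−500)/836 = 0.4019.
Raised to α = 2.5: 0.24463; 0.10241.
Sum = 0.347033; FGT(2.5) = 0.347033 / 6 = 0.058.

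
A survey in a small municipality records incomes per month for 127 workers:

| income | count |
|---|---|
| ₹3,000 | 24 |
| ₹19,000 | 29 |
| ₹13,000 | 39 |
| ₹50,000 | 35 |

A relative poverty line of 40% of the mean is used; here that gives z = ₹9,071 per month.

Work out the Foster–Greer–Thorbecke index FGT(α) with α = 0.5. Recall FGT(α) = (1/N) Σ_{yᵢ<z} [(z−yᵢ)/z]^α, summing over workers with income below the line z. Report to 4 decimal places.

0.1546

Below z: 24×₹3,000 (q = 24 of N = 127).
Relative gaps: (9071−3000)/9071 = 0.6693 (×24).
Raised to α = 0.5: 0.81809 (×24).
Sum = 19.634226; FGT(0.5) = 19.634226 / 127 = 0.1546.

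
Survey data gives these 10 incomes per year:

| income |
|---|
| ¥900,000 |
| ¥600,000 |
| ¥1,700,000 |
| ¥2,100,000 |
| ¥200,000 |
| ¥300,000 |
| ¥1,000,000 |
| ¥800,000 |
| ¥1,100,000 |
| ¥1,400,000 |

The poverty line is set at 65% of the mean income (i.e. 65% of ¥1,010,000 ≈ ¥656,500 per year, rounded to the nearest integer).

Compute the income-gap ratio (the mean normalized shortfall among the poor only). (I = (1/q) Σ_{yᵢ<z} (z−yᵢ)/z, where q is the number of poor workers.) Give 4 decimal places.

0.4415

Incomes under z: ¥200,000, ¥300,000, ¥600,000 (q = 3 of N = 10).
Shortfall ratios (z−y)/z: 0.6954, 0.5430, 0.0861; sum = 1.324448.
The income-gap ratio divides by q (the poor only): 1.324448 / 3 = 0.4415.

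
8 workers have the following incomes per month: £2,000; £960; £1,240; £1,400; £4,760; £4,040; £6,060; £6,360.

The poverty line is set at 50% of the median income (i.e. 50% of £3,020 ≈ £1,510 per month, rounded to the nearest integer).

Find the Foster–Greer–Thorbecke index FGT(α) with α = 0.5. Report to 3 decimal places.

0.162

Below z: £960, £1,240, £1,400 (q = 3 of N = 8).
Relative gaps: (1510−960)/1510 = 0.3642; (1510−1240)/1510 = 0.1788; (1510−1400)/1510 = 0.0728.
Raised to α = 0.5: 0.60352; 0.42286; 0.26990.
Sum = 1.296282; FGT(0.5) = 1.296282 / 8 = 0.162.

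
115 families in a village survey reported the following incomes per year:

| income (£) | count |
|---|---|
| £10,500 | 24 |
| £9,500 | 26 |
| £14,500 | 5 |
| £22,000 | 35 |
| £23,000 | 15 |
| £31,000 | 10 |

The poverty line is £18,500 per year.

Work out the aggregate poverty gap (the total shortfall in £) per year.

Incomes under z: 26×£9,500, 24×£10,500, 5×£14,500 (q = 55 of N = 115).
Individual gaps: 26×(18500−9500) = 234000; 24×(18500−10500) = 192000; 5×(18500−14500) = 20000.
Aggregate gap = £446,000.

£446,000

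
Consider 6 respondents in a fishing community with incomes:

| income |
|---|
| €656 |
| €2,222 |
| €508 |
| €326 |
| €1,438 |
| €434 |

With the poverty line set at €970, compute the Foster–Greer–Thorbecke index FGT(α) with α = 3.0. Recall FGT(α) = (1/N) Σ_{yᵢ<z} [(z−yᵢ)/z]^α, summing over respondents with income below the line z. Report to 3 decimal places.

0.101

Poor units: €326, €434, €508, €656 (q = 4 of N = 6).
Gap ratios (z−y)/z: (970−326)/970 = 0.6639; (970−434)/970 = 0.5526; (970−508)/970 = 0.4763; (970−656)/970 = 0.3237.
Raised to α = 3.0: 0.29265; 0.16872; 0.10805; 0.03392.
Sum = 0.603339; FGT(3.0) = 0.603339 / 6 = 0.101.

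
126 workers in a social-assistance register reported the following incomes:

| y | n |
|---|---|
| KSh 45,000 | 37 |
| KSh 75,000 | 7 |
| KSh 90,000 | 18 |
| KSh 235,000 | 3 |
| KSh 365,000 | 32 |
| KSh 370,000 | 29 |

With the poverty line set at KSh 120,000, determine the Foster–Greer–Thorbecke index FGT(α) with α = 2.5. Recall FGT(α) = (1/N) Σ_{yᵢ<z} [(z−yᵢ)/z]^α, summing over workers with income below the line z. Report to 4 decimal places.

0.0999

Poor units: 37×KSh 45,000, 7×KSh 75,000, 18×KSh 90,000 (q = 62 of N = 126).
Normalized shortfalls: (120000−45000)/120000 = 0.6250 (×37); (120000−75000)/120000 = 0.3750 (×7); (120000−90000)/120000 = 0.2500 (×18).
Raised to α = 2.5: 0.30882 (×37); 0.08611 (×7); 0.03125 (×18).
Sum = 12.591503; FGT(2.5) = 12.591503 / 126 = 0.0999.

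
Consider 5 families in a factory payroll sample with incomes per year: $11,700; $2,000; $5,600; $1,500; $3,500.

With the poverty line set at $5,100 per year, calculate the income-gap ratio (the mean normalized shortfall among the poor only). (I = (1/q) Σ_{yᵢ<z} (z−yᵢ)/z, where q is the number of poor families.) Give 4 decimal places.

0.5425

Poor units: $1,500, $2,000, $3,500 (q = 3 of N = 5).
Shortfall ratios (z−y)/z: 0.7059, 0.6078, 0.3137; sum = 1.627451.
The income-gap ratio divides by q (the poor only): 1.627451 / 3 = 0.5425.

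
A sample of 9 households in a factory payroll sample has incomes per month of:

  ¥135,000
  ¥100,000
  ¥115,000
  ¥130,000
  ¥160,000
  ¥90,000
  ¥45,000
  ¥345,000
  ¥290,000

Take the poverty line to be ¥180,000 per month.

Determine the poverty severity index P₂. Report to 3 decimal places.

Poor units: ¥45,000, ¥90,000, ¥100,000, ¥115,000, ¥130,000, ¥135,000, ¥160,000 (q = 7 of N = 9).
Normalized shortfalls: (180000−45000)/180000 = 0.7500; (180000−90000)/180000 = 0.5000; (180000−100000)/180000 = 0.4444; (180000−115000)/180000 = 0.3611; (180000−130000)/180000 = 0.2778; (180000−135000)/180000 = 0.2500; (180000−160000)/180000 = 0.1111.
Squared: 0.5625; 0.2500; 0.1975; 0.1304; 0.0772; 0.0625; 0.0123.
Sum = 1.292438; P₂ = 1.292438 / 9 = 0.144.

0.144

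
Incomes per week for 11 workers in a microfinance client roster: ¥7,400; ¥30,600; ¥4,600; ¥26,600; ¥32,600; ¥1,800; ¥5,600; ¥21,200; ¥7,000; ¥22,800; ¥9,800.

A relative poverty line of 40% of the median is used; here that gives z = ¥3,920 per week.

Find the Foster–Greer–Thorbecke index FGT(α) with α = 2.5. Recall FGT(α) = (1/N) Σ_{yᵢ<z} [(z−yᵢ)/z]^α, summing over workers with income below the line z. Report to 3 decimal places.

Incomes under z: ¥1,800 (q = 1 of N = 11).
Normalized shortfalls: (3920−1800)/3920 = 0.5408.
Raised to α = 2.5: 0.21509.
Sum = 0.215092; FGT(2.5) = 0.215092 / 11 = 0.020.

0.020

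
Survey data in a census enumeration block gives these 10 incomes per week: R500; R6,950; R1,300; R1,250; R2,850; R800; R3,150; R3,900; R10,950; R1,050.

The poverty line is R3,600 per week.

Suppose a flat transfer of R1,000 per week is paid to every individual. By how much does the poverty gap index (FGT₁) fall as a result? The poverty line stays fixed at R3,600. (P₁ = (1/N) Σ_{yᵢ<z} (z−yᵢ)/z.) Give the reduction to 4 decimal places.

0.1722

Before: below the line — R500, R800, R1,050, R1,250, R1,300, R2,850, R3,150; poverty gap index (FGT₁) = 0.397222.
After the R1,000 transfer: below the line — R1,500, R1,800, R2,050, R2,250, R2,300; poverty gap index (FGT₁) = 0.225000.
Reduction = 0.397222 − 0.225000 = 0.1722.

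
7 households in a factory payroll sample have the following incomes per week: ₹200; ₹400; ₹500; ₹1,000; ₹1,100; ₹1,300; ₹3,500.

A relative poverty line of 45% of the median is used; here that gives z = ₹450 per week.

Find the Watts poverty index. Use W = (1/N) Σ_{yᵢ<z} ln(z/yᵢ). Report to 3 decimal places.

Poor units: ₹200, ₹400 (q = 2 of N = 7).
ln(z/y) terms: ln(450/200) = 0.8109; ln(450/400) = 0.1178.
W = 0.928713 / 7 = 0.133.

0.133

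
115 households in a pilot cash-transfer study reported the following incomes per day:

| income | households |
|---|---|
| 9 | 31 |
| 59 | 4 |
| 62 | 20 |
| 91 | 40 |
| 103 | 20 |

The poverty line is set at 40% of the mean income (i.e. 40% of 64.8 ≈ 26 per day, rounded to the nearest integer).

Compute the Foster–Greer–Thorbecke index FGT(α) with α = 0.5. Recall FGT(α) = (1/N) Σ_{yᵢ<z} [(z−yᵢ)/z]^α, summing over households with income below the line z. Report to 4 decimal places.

Below z: 31×9 (q = 31 of N = 115).
Gap ratios (z−y)/z: (26−9)/26 = 0.6538 (×31).
Raised to α = 0.5: 0.80861 (×31).
Sum = 25.066834; FGT(0.5) = 25.066834 / 115 = 0.2180.

0.2180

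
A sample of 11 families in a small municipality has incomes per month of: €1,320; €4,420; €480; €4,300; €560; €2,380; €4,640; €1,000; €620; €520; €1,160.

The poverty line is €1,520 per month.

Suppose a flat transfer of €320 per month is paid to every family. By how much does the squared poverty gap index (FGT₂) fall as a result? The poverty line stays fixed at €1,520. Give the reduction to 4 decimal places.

Before: below the line — €480, €520, €560, €620, €1,000, €1,160, €1,320; squared poverty gap index (FGT₂) = 0.167354.
After the €320 transfer: below the line — €800, €840, €880, €940, €1,320, €1,480; squared poverty gap index (FGT₂) = 0.069583.
Reduction = 0.167354 − 0.069583 = 0.0978.

0.0978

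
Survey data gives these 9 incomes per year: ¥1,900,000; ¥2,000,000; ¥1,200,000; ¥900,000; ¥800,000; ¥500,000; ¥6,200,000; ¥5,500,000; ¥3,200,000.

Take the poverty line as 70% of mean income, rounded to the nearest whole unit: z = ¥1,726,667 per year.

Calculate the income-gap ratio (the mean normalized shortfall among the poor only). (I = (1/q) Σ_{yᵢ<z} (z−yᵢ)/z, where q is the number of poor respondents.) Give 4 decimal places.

0.5077

Below the line: ¥500,000, ¥800,000, ¥900,000, ¥1,200,000 (q = 4 of N = 9).
Shortfall ratios (z−y)/z: 0.7104, 0.5367, 0.4788, 0.3050; sum = 2.030888.
The income-gap ratio divides by q (the poor only): 2.030888 / 4 = 0.5077.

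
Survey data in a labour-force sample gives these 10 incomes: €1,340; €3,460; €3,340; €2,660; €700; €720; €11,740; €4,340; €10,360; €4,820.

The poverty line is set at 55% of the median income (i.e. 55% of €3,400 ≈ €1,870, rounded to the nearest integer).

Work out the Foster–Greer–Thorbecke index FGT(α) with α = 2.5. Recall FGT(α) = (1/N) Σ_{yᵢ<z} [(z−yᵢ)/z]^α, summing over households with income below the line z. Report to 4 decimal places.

0.0649

Incomes under z: €700, €720, €1,340 (q = 3 of N = 10).
Normalized shortfalls: (1870−700)/1870 = 0.6257; (1870−720)/1870 = 0.6150; (1870−1340)/1870 = 0.2834.
Raised to α = 2.5: 0.30964; 0.29658; 0.04276.
Sum = 0.648986; FGT(2.5) = 0.648986 / 10 = 0.0649.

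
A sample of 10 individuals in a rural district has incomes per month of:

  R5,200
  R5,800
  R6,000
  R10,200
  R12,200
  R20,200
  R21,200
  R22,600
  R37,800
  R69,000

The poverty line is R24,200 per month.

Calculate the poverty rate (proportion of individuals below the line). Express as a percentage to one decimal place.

8 of the 10 individuals have income below R24,200.
H = 8/10 = 80.0%.

80.0%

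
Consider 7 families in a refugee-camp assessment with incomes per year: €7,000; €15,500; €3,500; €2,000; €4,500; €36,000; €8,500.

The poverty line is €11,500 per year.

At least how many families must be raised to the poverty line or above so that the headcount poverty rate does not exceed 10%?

5 of the 7 families are poor, so H = 5/7 = 0.714.
A headcount ratio of at most 10% allows at most ⌊0.10 × 7⌋ = 0 poor families.
So at least 5 − 0 = 5 must be lifted.

5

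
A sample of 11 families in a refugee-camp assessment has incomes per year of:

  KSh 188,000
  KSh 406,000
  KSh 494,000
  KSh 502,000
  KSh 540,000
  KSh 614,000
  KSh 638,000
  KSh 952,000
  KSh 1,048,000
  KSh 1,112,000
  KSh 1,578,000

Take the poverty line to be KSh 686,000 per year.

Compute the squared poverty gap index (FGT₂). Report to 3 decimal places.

Below the line: KSh 188,000, KSh 406,000, KSh 494,000, KSh 502,000, KSh 540,000, KSh 614,000, KSh 638,000 (q = 7 of N = 11).
Normalized shortfalls: (686000−188000)/686000 = 0.7259; (686000−406000)/686000 = 0.4082; (686000−494000)/686000 = 0.2799; (686000−502000)/686000 = 0.2682; (686000−540000)/686000 = 0.2128; (686000−614000)/686000 = 0.1050; (686000−638000)/686000 = 0.0700.
Squared: 0.5270; 0.1666; 0.0783; 0.0719; 0.0453; 0.0110; 0.0049.
Sum = 0.905082; P₂ = 0.905082 / 11 = 0.082.

0.082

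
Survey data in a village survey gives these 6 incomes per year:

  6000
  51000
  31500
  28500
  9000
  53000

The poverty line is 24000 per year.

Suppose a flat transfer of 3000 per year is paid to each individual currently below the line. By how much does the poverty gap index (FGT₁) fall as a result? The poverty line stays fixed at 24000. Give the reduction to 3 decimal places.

0.042

Before: below the line — 6000, 9000; poverty gap index (FGT₁) = 0.22917.
After the 3000 transfer: below the line — 9000, 12000; poverty gap index (FGT₁) = 0.18750.
Reduction = 0.22917 − 0.18750 = 0.042.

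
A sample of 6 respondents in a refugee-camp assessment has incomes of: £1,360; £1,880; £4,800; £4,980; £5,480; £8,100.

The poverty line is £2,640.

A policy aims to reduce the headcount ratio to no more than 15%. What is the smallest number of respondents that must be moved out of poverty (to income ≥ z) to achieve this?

2

Currently q = 2 of N = 6 are below the line (H = 0.333).
A headcount ratio of at most 15% allows at most ⌊0.15 × 6⌋ = 0 poor respondents.
So at least 2 − 0 = 2 must be lifted.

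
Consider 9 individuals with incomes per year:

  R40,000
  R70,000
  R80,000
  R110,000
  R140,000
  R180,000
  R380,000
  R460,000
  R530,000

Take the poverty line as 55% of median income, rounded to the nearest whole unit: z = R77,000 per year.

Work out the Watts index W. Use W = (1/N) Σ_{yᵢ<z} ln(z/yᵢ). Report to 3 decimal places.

Poor units: R40,000, R70,000 (q = 2 of N = 9).
ln(z/y) terms: ln(77000/40000) = 0.6549; ln(77000/70000) = 0.0953.
W = 0.750236 / 9 = 0.083.

0.083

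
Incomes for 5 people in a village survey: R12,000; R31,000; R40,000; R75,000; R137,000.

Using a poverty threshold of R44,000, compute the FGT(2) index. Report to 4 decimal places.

0.1249

Below z: R12,000, R31,000, R40,000 (q = 3 of N = 5).
Relative gaps: (44000−12000)/44000 = 0.7273; (44000−31000)/44000 = 0.2955; (44000−40000)/44000 = 0.0909.
Squared: 0.5289; 0.0873; 0.0083.
Sum = 0.624483; P₂ = 0.624483 / 5 = 0.1249.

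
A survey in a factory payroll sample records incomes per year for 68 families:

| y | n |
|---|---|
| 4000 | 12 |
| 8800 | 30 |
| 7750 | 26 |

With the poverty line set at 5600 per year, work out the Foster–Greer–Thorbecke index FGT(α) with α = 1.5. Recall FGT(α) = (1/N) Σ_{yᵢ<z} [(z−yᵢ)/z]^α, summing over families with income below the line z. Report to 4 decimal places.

0.0270

Poor units: 12×4000 (q = 12 of N = 68).
Shortfall ratios: (5600−4000)/5600 = 0.2857 (×12).
Raised to α = 1.5: 0.15272 (×12).
Sum = 1.832649; FGT(1.5) = 1.832649 / 68 = 0.0270.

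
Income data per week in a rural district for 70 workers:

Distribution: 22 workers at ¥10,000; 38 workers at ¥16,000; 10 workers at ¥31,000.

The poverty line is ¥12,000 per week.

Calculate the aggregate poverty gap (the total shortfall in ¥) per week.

¥44,000

Poor units: 22×¥10,000 (q = 22 of N = 70).
Individual gaps: 22×(12000−10000) = 44000.
Aggregate gap = ¥44,000.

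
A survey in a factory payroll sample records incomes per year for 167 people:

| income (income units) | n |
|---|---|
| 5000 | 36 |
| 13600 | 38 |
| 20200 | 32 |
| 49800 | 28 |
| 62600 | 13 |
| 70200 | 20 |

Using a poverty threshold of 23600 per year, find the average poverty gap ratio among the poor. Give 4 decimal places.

0.4631

Incomes under z: 36×5000, 38×13600, 32×20200 (q = 106 of N = 167).
Relative gaps: 0.7881 (×36), 0.4237 (×38), 0.1441 (×32); sum = 49.084746.
The income-gap ratio divides by q (the poor only): 49.084746 / 106 = 0.4631.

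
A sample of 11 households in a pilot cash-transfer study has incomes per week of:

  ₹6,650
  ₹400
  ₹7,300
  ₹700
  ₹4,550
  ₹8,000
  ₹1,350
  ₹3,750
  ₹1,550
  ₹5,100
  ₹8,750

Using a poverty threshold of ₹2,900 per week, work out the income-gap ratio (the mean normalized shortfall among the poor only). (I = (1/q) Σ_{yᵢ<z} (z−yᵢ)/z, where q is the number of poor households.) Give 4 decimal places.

Below the line: ₹400, ₹700, ₹1,350, ₹1,550 (q = 4 of N = 11).
Relative gaps: 0.8621, 0.7586, 0.5345, 0.4655; sum = 2.620690.
The income-gap ratio divides by q (the poor only): 2.620690 / 4 = 0.6552.

0.6552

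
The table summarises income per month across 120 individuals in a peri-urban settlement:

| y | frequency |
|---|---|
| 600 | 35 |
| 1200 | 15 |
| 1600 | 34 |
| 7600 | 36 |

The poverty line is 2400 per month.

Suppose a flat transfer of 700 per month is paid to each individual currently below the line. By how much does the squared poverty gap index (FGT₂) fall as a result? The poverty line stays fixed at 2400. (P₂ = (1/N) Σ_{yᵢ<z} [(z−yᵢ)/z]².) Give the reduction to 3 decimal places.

Before: below the line — 35×600, 15×1200, 34×1600; squared poverty gap index (FGT₂) = 0.22679.
After the 700 transfer: below the line — 35×1300, 15×1900, 34×2300; squared poverty gap index (FGT₂) = 0.06719.
Reduction = 0.22679 − 0.06719 = 0.160.

0.160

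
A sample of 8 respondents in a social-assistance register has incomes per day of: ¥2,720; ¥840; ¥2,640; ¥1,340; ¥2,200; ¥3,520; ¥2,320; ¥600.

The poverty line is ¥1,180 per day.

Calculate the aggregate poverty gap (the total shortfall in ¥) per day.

¥920

Below the line: ¥600, ¥840 (q = 2 of N = 8).
Individual gaps: 1180−600 = 580; 1180−840 = 340.
Aggregate gap = ¥920.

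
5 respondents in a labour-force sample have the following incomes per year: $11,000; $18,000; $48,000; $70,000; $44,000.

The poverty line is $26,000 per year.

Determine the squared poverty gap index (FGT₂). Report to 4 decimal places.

0.0855

Below the line: $11,000, $18,000 (q = 2 of N = 5).
Gap ratios (z−y)/z: (26000−11000)/26000 = 0.5769; (26000−18000)/26000 = 0.3077.
Squared: 0.3328; 0.0947.
Sum = 0.427515; P₂ = 0.427515 / 5 = 0.0855.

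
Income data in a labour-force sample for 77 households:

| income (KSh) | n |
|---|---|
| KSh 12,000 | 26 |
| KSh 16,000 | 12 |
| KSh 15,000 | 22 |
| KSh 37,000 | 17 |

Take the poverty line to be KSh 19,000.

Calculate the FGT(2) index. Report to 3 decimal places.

0.062

Poor units: 26×KSh 12,000, 22×KSh 15,000, 12×KSh 16,000 (q = 60 of N = 77).
Gap ratios (z−y)/z: (19000−12000)/19000 = 0.3684 (×26); (19000−15000)/19000 = 0.2105 (×22); (19000−16000)/19000 = 0.1579 (×12).
Squared: 0.1357 (×26); 0.0443 (×22); 0.0249 (×12).
Sum = 4.803324; P₂ = 4.803324 / 77 = 0.062.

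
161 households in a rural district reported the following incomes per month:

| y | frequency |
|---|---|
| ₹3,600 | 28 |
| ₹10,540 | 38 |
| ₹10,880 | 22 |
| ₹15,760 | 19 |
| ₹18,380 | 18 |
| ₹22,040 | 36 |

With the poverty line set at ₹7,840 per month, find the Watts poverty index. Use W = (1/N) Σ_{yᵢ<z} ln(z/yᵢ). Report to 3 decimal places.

Below the line: 28×₹3,600 (q = 28 of N = 161).
ln(z/y) terms: ln(7840/3600) = 0.7783 (×28).
W = 21.792540 / 161 = 0.135.

0.135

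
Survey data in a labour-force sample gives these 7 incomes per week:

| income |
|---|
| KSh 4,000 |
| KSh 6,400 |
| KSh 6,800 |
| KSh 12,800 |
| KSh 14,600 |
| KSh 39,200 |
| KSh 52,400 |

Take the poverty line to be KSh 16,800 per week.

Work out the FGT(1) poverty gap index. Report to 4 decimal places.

0.3350

Poor units: KSh 4,000, KSh 6,400, KSh 6,800, KSh 12,800, KSh 14,600 (q = 5 of N = 7).
Normalized shortfalls: (16800−4000)/16800 = 0.7619; (16800−6400)/16800 = 0.6190; (16800−6800)/16800 = 0.5952; (16800−12800)/16800 = 0.2381; (16800−14600)/16800 = 0.1310.
Σ = 2.345238. Dividing by the full population N = 7 gives P₁ = 0.3350.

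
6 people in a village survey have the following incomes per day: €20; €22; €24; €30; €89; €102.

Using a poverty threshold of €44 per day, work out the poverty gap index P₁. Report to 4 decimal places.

0.3030

Poor units: €20, €22, €24, €30 (q = 4 of N = 6).
Normalized shortfalls: (44−20)/44 = 0.5455; (44−22)/44 = 0.5000; (44−24)/44 = 0.4545; (44−30)/44 = 0.3182.
Sum of shortfalls = 1.818182; P₁ averages over all N: 1.818182 / 6 = 0.3030.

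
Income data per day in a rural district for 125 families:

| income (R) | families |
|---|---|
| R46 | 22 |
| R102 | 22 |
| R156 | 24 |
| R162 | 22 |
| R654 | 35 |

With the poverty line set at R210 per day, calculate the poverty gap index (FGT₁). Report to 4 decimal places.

Below the line: 22×R46, 22×R102, 24×R156, 22×R162 (q = 90 of N = 125).
Gap ratios (z−y)/z: (210−46)/210 = 0.7810 (×22); (210−102)/210 = 0.5143 (×22); (210−156)/210 = 0.2571 (×24); (210−162)/210 = 0.2286 (×22).
Sum of shortfalls = 39.695238; P₁ averages over all N: 39.695238 / 125 = 0.3176.

0.3176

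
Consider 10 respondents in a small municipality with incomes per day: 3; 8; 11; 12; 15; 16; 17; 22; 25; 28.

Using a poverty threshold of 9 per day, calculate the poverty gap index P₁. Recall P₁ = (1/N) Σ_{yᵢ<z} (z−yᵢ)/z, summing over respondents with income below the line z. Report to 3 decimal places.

0.078

Below the line: 3, 8 (q = 2 of N = 10).
Gap ratios (z−y)/z: (9−3)/9 = 0.6667; (9−8)/9 = 0.1111.
Sum of shortfalls = 0.777778; P₁ averages over all N: 0.777778 / 10 = 0.078.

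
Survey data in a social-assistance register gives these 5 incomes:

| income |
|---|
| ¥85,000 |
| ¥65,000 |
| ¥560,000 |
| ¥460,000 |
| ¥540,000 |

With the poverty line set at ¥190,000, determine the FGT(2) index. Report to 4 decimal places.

Below z: ¥65,000, ¥85,000 (q = 2 of N = 5).
Shortfall ratios: (190000−65000)/190000 = 0.6579; (190000−85000)/190000 = 0.5526.
Squared: 0.4328; 0.3054.
Sum = 0.738227; P₂ = 0.738227 / 5 = 0.1476.

0.1476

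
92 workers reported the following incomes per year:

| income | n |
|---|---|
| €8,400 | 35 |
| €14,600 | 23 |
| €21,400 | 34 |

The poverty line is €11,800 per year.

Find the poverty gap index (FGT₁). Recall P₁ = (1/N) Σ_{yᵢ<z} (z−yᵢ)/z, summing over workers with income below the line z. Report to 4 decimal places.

0.1096

Incomes under z: 35×€8,400 (q = 35 of N = 92).
Shortfall ratios: (11800−8400)/11800 = 0.2881 (×35).
Σ = 10.084746. Dividing by the full population N = 92 gives P₁ = 0.1096.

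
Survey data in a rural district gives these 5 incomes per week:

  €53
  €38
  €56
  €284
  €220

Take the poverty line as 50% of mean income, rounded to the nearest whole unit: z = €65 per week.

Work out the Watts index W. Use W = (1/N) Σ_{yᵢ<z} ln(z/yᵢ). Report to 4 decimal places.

0.1780

Below the line: €38, €53, €56 (q = 3 of N = 5).
ln(z/y) terms: ln(65/38) = 0.5368; ln(65/53) = 0.2041; ln(65/56) = 0.1490.
W = 0.889932 / 5 = 0.1780.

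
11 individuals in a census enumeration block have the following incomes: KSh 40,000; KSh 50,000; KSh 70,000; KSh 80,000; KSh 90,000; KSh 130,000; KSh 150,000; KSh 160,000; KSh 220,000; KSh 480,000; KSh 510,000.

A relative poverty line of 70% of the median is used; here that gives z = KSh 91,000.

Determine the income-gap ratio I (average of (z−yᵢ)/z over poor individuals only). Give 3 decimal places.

Poor units: KSh 40,000, KSh 50,000, KSh 70,000, KSh 80,000, KSh 90,000 (q = 5 of N = 11).
Shortfall ratios (z−y)/z: 0.5604, 0.4505, 0.2308, 0.1209, 0.0110; sum = 1.373626.
The income-gap ratio divides by q (the poor only): 1.373626 / 5 = 0.275.

0.275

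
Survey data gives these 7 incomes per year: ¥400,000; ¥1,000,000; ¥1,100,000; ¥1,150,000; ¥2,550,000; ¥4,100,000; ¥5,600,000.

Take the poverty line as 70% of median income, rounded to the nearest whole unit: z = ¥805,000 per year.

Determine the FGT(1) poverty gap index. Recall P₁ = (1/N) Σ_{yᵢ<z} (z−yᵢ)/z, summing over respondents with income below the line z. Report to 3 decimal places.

Below the line: ¥400,000 (q = 1 of N = 7).
Normalized shortfalls: (805000−400000)/805000 = 0.5031.
Sum of shortfalls = 0.503106; P₁ averages over all N: 0.503106 / 7 = 0.072.

0.072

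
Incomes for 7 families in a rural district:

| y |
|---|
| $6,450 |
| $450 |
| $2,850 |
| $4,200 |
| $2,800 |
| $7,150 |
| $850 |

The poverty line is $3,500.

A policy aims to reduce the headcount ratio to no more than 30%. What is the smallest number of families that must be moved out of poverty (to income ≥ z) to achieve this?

2

4 of the 7 families are poor, so H = 4/7 = 0.571.
A headcount ratio of at most 30% allows at most ⌊0.30 × 7⌋ = 2 poor families.
So at least 4 − 2 = 2 must be lifted.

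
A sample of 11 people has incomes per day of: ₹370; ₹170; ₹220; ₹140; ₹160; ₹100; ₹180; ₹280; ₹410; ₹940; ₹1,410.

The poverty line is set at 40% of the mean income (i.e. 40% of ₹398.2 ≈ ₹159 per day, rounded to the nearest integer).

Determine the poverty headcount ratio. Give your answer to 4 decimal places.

0.1818

2 of the 11 people have income below ₹159.
H = 2/11 = 0.1818.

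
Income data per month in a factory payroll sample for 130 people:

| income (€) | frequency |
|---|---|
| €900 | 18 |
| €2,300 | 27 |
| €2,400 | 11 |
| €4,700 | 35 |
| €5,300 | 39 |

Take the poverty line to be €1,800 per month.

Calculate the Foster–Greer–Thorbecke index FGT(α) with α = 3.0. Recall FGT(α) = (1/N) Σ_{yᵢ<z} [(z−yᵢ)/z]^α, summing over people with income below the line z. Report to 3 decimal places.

0.017

Below the line: 18×€900 (q = 18 of N = 130).
Relative gaps: (1800−900)/1800 = 0.5000 (×18).
Raised to α = 3.0: 0.12500 (×18).
Sum = 2.250000; FGT(3.0) = 2.250000 / 130 = 0.017.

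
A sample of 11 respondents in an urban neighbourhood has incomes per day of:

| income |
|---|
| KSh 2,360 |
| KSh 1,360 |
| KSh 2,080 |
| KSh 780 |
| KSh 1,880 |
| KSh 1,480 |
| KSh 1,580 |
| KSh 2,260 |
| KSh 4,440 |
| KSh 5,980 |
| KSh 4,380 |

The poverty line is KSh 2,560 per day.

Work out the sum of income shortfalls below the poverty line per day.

Below z: KSh 780, KSh 1,360, KSh 1,480, KSh 1,580, KSh 1,880, KSh 2,080, KSh 2,260, KSh 2,360 (q = 8 of N = 11).
Individual gaps: 2560−780 = 1780; 2560−1360 = 1200; 2560−1480 = 1080; 2560−1580 = 980; 2560−1880 = 680; 2560−2080 = 480; 2560−2260 = 300; 2560−2360 = 200.
Aggregate gap = KSh 6,700.

KSh 6,700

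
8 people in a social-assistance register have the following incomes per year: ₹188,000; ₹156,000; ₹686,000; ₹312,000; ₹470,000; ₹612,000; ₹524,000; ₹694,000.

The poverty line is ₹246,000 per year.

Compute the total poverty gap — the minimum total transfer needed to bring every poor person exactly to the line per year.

Below z: ₹156,000, ₹188,000 (q = 2 of N = 8).
Individual gaps: 246000−156000 = 90000; 246000−188000 = 58000.
Aggregate gap = ₹148,000.

₹148,000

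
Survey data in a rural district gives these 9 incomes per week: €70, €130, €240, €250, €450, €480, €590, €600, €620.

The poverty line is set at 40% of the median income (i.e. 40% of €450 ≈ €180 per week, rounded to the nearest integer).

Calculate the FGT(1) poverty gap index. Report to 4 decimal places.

0.0988

Below z: €70, €130 (q = 2 of N = 9).
Gap ratios (z−y)/z: (180−70)/180 = 0.6111; (180−130)/180 = 0.2778.
Sum of shortfalls = 0.888889; P₁ averages over all N: 0.888889 / 9 = 0.0988.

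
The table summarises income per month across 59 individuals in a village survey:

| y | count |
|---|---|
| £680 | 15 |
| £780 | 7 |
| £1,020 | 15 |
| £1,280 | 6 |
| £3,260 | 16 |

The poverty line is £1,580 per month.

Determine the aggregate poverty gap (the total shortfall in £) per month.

Below the line: 15×£680, 7×£780, 15×£1,020, 6×£1,280 (q = 43 of N = 59).
Individual gaps: 15×(1580−680) = 13500; 7×(1580−780) = 5600; 15×(1580−1020) = 8400; 6×(1580−1280) = 1800.
Aggregate gap = £29,300.

£29,300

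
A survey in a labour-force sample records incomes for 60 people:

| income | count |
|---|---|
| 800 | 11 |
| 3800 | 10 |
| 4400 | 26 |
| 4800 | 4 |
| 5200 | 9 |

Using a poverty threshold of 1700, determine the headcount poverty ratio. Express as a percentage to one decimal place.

18.3%

11 of the 60 people have income below 1700.
H = 11/60 = 18.3%.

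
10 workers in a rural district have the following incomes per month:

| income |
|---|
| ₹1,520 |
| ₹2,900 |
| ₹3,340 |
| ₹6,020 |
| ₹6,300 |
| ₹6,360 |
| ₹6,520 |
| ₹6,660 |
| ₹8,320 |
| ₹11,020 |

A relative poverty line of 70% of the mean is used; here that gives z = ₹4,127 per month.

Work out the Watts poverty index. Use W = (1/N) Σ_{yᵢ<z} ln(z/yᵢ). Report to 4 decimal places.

Incomes under z: ₹1,520, ₹2,900, ₹3,340 (q = 3 of N = 10).
Log shortfalls: ln(4127/1520) = 0.9988; ln(4127/2900) = 0.3528; ln(4127/3340) = 0.2116.
W = 1.563260 / 10 = 0.1563.

0.1563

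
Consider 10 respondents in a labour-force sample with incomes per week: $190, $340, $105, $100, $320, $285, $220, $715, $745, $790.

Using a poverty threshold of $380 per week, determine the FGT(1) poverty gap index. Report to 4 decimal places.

0.2895

Below the line: $100, $105, $190, $220, $285, $320, $340 (q = 7 of N = 10).
Normalized shortfalls: (380−100)/380 = 0.7368; (380−105)/380 = 0.7237; (380−190)/380 = 0.5000; (380−220)/380 = 0.4211; (380−285)/380 = 0.2500; (380−320)/380 = 0.1579; (380−340)/380 = 0.1053.
Sum of shortfalls = 2.894737; P₁ averages over all N: 2.894737 / 10 = 0.2895.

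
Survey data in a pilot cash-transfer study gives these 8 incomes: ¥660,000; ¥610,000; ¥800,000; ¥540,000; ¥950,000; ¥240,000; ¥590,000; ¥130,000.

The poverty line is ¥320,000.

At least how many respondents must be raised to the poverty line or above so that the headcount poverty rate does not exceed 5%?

Currently q = 2 of N = 8 are below the line (H = 0.250).
A headcount ratio of at most 5% allows at most ⌊0.05 × 8⌋ = 0 poor respondents.
So at least 2 − 0 = 2 must be lifted.

2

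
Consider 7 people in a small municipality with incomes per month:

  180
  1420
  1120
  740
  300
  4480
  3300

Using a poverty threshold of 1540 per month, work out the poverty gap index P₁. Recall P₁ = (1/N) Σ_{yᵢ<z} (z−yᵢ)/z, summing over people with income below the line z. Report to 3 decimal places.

0.365

Poor units: 180, 300, 740, 1120, 1420 (q = 5 of N = 7).
Relative gaps: (1540−180)/1540 = 0.8831; (1540−300)/1540 = 0.8052; (1540−740)/1540 = 0.5195; (1540−1120)/1540 = 0.2727; (1540−1420)/1540 = 0.0779.
Sum of shortfalls = 2.558442; P₁ averages over all N: 2.558442 / 7 = 0.365.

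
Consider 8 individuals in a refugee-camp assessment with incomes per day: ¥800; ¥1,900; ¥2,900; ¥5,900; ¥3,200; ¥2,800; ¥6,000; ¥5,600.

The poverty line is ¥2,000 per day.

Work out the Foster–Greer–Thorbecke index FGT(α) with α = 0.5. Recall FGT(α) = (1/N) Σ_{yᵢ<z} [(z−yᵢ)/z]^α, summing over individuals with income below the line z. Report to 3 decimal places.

0.125

Incomes under z: ¥800, ¥1,900 (q = 2 of N = 8).
Gap ratios (z−y)/z: (2000−800)/2000 = 0.6000; (2000−1900)/2000 = 0.0500.
Raised to α = 0.5: 0.77460; 0.22361.
Sum = 0.998203; FGT(0.5) = 0.998203 / 8 = 0.125.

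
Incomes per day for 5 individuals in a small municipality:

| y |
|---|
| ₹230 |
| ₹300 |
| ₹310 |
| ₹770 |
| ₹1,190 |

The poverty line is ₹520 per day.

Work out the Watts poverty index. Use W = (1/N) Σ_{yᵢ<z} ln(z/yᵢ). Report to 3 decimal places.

0.377

Poor units: ₹230, ₹300, ₹310 (q = 3 of N = 5).
Log shortfalls: ln(520/230) = 0.8157; ln(520/300) = 0.5500; ln(520/310) = 0.5173.
W = 1.883052 / 5 = 0.377.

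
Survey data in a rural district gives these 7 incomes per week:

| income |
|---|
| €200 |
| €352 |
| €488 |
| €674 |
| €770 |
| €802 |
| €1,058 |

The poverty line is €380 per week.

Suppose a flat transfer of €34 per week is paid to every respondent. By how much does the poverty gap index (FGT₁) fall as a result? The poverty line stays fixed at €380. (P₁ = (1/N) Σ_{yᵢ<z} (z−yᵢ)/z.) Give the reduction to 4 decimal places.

0.0233

Before: below the line — €200, €352; poverty gap index (FGT₁) = 0.078195.
After the €34 transfer: below the line — €234; poverty gap index (FGT₁) = 0.054887.
Reduction = 0.078195 − 0.054887 = 0.0233.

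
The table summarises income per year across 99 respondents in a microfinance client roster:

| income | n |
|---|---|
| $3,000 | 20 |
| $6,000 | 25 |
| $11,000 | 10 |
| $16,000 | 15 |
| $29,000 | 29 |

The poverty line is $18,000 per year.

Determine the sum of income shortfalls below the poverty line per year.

Below z: 20×$3,000, 25×$6,000, 10×$11,000, 15×$16,000 (q = 70 of N = 99).
Individual gaps: 20×(18000−3000) = 300000; 25×(18000−6000) = 300000; 10×(18000−11000) = 70000; 15×(18000−16000) = 30000.
Aggregate gap = $700,000.

$700,000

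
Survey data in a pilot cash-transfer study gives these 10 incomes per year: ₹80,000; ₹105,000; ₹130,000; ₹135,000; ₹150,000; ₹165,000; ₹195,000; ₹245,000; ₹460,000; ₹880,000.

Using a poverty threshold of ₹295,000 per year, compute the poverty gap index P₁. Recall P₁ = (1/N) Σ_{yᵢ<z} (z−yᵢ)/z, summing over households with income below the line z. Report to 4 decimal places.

0.3915

Below the line: ₹80,000, ₹105,000, ₹130,000, ₹135,000, ₹150,000, ₹165,000, ₹195,000, ₹245,000 (q = 8 of N = 10).
Gap ratios (z−y)/z: (295000−80000)/295000 = 0.7288; (295000−105000)/295000 = 0.6441; (295000−130000)/295000 = 0.5593; (295000−135000)/295000 = 0.5424; (295000−150000)/295000 = 0.4915; (295000−165000)/295000 = 0.4407; (295000−195000)/295000 = 0.3390; (295000−245000)/295000 = 0.1695.
Sum of shortfalls = 3.915254; P₁ averages over all N: 3.915254 / 10 = 0.3915.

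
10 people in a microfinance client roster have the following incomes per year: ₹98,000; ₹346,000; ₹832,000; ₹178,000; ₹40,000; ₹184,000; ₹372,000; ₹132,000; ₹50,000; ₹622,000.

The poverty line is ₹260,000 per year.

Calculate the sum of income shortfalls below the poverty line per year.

₹878,000

Below z: ₹40,000, ₹50,000, ₹98,000, ₹132,000, ₹178,000, ₹184,000 (q = 6 of N = 10).
Individual gaps: 260000−40000 = 220000; 260000−50000 = 210000; 260000−98000 = 162000; 260000−132000 = 128000; 260000−178000 = 82000; 260000−184000 = 76000.
Aggregate gap = ₹878,000.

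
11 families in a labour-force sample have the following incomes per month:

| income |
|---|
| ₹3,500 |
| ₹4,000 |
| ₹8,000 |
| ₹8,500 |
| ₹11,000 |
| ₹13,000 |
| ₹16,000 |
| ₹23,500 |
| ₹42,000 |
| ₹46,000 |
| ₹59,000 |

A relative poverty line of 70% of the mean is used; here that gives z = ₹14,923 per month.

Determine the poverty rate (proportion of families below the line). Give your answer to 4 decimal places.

6 of the 11 families have income below ₹14,923.
H = 6/11 = 0.5455.

0.5455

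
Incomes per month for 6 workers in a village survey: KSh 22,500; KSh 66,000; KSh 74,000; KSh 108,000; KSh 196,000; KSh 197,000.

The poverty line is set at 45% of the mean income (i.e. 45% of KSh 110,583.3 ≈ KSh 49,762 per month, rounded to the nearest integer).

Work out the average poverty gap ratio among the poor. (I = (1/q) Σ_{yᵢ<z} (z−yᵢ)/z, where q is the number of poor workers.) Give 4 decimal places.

Incomes under z: KSh 22,500 (q = 1 of N = 6).
Shortfall ratios (z−y)/z: 0.5478; sum = 0.547848.
The income-gap ratio divides by q (the poor only): 0.547848 / 1 = 0.5478.

0.5478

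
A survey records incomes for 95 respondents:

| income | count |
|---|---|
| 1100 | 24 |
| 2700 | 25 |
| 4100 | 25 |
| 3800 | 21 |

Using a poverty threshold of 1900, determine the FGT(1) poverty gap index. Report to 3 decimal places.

Incomes under z: 24×1100 (q = 24 of N = 95).
Normalized shortfalls: (1900−1100)/1900 = 0.4211 (×24).
Sum of shortfalls = 10.105263; P₁ averages over all N: 10.105263 / 95 = 0.106.

0.106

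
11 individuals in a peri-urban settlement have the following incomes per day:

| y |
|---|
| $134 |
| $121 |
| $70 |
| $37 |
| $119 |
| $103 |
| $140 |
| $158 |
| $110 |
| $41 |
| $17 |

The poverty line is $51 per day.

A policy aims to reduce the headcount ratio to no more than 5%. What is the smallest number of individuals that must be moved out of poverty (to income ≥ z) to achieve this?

3

Currently q = 3 of N = 11 are below the line (H = 0.273).
A headcount ratio of at most 5% allows at most ⌊0.05 × 11⌋ = 0 poor individuals.
So at least 3 − 0 = 3 must be lifted.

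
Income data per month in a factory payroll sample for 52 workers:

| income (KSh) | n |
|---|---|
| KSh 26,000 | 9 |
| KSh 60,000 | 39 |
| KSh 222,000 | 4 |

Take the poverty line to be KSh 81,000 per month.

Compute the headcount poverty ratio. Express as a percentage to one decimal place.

92.3%

48 of the 52 workers have income below KSh 81,000.
H = 48/52 = 92.3%.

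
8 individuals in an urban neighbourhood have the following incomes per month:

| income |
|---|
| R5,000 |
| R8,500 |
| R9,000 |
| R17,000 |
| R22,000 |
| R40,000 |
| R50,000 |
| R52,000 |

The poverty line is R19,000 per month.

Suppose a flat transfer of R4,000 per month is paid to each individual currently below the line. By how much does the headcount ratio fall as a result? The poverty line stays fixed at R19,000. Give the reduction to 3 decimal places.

0.125

Before: below the line — R5,000, R8,500, R9,000, R17,000; headcount ratio = 0.50000.
After the R4,000 transfer: below the line — R9,000, R12,500, R13,000; headcount ratio = 0.37500.
Reduction = 0.50000 − 0.37500 = 0.125.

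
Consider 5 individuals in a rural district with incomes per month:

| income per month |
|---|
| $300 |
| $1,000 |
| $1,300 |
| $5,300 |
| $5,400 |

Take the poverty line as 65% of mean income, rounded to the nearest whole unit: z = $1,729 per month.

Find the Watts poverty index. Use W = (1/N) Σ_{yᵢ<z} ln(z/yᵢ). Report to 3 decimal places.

Below z: $300, $1,000, $1,300 (q = 3 of N = 5).
Log gaps: ln(1729/300) = 1.7515; ln(1729/1000) = 0.5475; ln(1729/1300) = 0.2852.
W = 2.584238 / 5 = 0.517.

0.517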